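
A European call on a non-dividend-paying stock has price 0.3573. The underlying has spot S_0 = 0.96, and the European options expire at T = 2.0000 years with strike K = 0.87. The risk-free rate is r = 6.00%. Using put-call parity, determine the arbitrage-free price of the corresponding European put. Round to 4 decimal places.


Put-call parity: C - P = S_0 * exp(-qT) - K * exp(-rT).
S_0 * exp(-qT) = 0.9600 * 1.00000000 = 0.96000000
K * exp(-rT) = 0.8700 * 0.88692044 = 0.77162078
P = C - S*exp(-qT) + K*exp(-rT)
P = 0.3573 - 0.96000000 + 0.77162078 = 0.1689

Answer: Put price = 0.1689


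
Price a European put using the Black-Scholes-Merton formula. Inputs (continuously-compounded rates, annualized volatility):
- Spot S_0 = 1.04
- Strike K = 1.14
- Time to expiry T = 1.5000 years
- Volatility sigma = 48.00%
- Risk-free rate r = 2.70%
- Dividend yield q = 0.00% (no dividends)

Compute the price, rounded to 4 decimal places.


d1 = (ln(S/K) + (r - q + 0.5*sigma^2) * T) / (sigma * sqrt(T)) = 0.20666286
d2 = d1 - sigma * sqrt(T) = -0.38121468
exp(-rT) = 0.96030916; exp(-qT) = 1.00000000
P = K * exp(-rT) * N(-d2) - S_0 * exp(-qT) * N(-d1)
N(-d1) = 0.41813658; N(-d2) = 0.64847802
P = 1.1400 * 0.96030916 * 0.64847802 - 1.0400 * 1.00000000 * 0.41813658 = 0.2751

Answer: Price = 0.2751


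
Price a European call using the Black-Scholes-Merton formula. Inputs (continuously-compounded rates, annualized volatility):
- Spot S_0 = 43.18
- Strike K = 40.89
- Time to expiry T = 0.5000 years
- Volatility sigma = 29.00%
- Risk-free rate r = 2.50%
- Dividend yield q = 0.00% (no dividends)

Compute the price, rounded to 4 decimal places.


d1 = (ln(S/K) + (r - q + 0.5*sigma^2) * T) / (sigma * sqrt(T)) = 0.42922304
d2 = d1 - sigma * sqrt(T) = 0.22416207
exp(-rT) = 0.98757780; exp(-qT) = 1.00000000
C = S_0 * exp(-qT) * N(d1) - K * exp(-rT) * N(d2)
N(d1) = 0.66611954; N(d2) = 0.58868440
C = 43.1800 * 1.00000000 * 0.66611954 - 40.8900 * 0.98757780 * 0.58868440 = 4.9908

Answer: Price = 4.9908


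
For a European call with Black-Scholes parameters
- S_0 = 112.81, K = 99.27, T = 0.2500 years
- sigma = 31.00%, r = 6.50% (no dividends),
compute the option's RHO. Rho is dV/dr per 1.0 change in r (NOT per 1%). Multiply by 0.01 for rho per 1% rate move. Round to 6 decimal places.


Answer: Rho = 19.606326

Derivation:
d1 = 1.0072521098; d2 = 0.8522521098
phi(d1) = 0.2402159570; exp(-qT) = 1.0000000000; exp(-rT) = 0.9838813190
N(d2) = 0.8029629100
Rho = K*T*exp(-rT)*N(d2) = 99.2700 * 0.2500 * 0.9838813190 * 0.8029629100 = 19.606326


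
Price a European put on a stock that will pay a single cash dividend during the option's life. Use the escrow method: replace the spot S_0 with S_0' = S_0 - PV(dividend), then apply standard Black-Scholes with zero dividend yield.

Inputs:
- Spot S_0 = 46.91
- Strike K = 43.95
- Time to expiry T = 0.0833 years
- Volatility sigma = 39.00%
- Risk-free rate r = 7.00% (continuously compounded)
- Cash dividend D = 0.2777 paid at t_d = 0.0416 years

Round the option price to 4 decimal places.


PV(D) = D * exp(-r * t_d) = 0.2777 * 0.99709224 = 0.27689251
S_0' = S_0 - PV(D) = 46.9100 - 0.27689251 = 46.63310749
d1 = (ln(S_0'/K) + (r + sigma^2/2)*T) / (sigma*sqrt(T)) = 0.63453797
d2 = d1 - sigma*sqrt(T) = 0.52197718
exp(-rT) = 0.99418597
N(-d1) = 0.26286490; N(-d2) = 0.30084311
P = K * exp(-rT) * N(-d2) - S_0' * N(-d1) = 43.9500 * 0.99418597 * 0.30084311 - 46.63310749 * 0.26286490 = 0.8870

Answer: Price = 0.8870


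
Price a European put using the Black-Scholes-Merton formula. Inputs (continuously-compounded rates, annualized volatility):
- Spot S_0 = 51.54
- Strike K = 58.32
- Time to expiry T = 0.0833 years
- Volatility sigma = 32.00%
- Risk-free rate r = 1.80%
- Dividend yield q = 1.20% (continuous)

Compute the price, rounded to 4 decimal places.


Answer: Price = 6.9586

Derivation:
d1 = (ln(S/K) + (r - q + 0.5*sigma^2) * T) / (sigma * sqrt(T)) = -1.28654454
d2 = d1 - sigma * sqrt(T) = -1.37890211
exp(-rT) = 0.99850172; exp(-qT) = 0.99900090
P = K * exp(-rT) * N(-d2) - S_0 * exp(-qT) * N(-d1)
N(-d1) = 0.90087346; N(-d2) = 0.91603753
P = 58.3200 * 0.99850172 * 0.91603753 - 51.5400 * 0.99900090 * 0.90087346 = 6.9586


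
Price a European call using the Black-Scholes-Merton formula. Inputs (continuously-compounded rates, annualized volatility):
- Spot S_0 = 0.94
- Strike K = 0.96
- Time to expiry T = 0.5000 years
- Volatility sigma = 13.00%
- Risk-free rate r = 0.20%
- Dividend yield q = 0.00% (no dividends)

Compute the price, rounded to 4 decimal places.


Answer: Price = 0.0261

Derivation:
d1 = (ln(S/K) + (r - q + 0.5*sigma^2) * T) / (sigma * sqrt(T)) = -0.17219039
d2 = d1 - sigma * sqrt(T) = -0.26411427
exp(-rT) = 0.99900050; exp(-qT) = 1.00000000
C = S_0 * exp(-qT) * N(d1) - K * exp(-rT) * N(d2)
N(d1) = 0.43164393; N(d2) = 0.39584593
C = 0.9400 * 1.00000000 * 0.43164393 - 0.9600 * 0.99900050 * 0.39584593 = 0.0261


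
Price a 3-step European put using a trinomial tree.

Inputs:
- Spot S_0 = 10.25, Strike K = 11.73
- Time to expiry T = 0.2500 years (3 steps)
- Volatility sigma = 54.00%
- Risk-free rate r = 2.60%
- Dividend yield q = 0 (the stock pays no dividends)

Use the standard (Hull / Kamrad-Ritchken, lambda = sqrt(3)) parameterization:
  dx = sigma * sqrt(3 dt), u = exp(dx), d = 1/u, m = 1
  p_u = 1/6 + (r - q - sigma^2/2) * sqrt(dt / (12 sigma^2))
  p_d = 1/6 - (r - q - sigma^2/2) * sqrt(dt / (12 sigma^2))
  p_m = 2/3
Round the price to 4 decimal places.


dt = T/N = 0.083333; dx = sigma*sqrt(3*dt) = 0.270000
u = exp(dx) = 1.309964; d = 1/u = 0.763379
p_u = 0.148179, p_m = 0.666667, p_d = 0.185154
Discount per step: exp(-r*dt) = 0.997836
Stock lattice S(k, j) with j the centered position index:
  k=0: S(0,+0) = 10.2500
  k=1: S(1,-1) = 7.8246; S(1,+0) = 10.2500; S(1,+1) = 13.4271
  k=2: S(2,-2) = 5.9732; S(2,-1) = 7.8246; S(2,+0) = 10.2500; S(2,+1) = 13.4271; S(2,+2) = 17.5891
  k=3: S(3,-3) = 4.5598; S(3,-2) = 5.9732; S(3,-1) = 7.8246; S(3,+0) = 10.2500; S(3,+1) = 13.4271; S(3,+2) = 17.5891; S(3,+3) = 23.0411
Terminal payoffs V(N, j) = max(K - S_T, 0):
  V(3,-3) = 7.170205; V(3,-2) = 5.756830; V(3,-1) = 3.905360; V(3,+0) = 1.480000; V(3,+1) = 0.000000; V(3,+2) = 0.000000; V(3,+3) = 0.000000
Backward induction: V(k, j) = exp(-r*dt) * [p_u * V(k+1, j+1) + p_m * V(k+1, j) + p_d * V(k+1, j-1)]
  V(2,-2) = exp(-r*dt) * [p_u*3.905360 + p_m*5.756830 + p_d*7.170205] = 5.731742
  V(2,-1) = exp(-r*dt) * [p_u*1.480000 + p_m*3.905360 + p_d*5.756830] = 3.880364
  V(2,+0) = exp(-r*dt) * [p_u*0.000000 + p_m*1.480000 + p_d*3.905360] = 1.706061
  V(2,+1) = exp(-r*dt) * [p_u*0.000000 + p_m*0.000000 + p_d*1.480000] = 0.273435
  V(2,+2) = exp(-r*dt) * [p_u*0.000000 + p_m*0.000000 + p_d*0.000000] = 0.000000
  V(1,-1) = exp(-r*dt) * [p_u*1.706061 + p_m*3.880364 + p_d*5.731742] = 3.892525
  V(1,+0) = exp(-r*dt) * [p_u*0.273435 + p_m*1.706061 + p_d*3.880364] = 1.892253
  V(1,+1) = exp(-r*dt) * [p_u*0.000000 + p_m*0.273435 + p_d*1.706061] = 0.497096
  V(0,+0) = exp(-r*dt) * [p_u*0.497096 + p_m*1.892253 + p_d*3.892525] = 2.051429

Answer: Price = V(0,0) = 2.0514


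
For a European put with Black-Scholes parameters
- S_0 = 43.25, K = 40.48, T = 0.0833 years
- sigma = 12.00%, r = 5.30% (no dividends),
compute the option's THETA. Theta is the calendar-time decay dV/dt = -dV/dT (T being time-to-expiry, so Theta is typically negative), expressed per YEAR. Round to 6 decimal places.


d1 = 2.0558898485; d2 = 2.0212557612
phi(d1) = 0.0482056007; exp(-qT) = 1.0000000000; exp(-rT) = 0.9955948313
Theta = -S*exp(-qT)*phi(d1)*sigma/(2*sqrt(T)) + r*K*exp(-rT)*N(-d2) - q*S*exp(-qT)*N(-d1)
N(-d1) = 0.0198965674; N(-d2) = 0.0216266481; sqrt(T) = 0.2886173938
Term 1 = -43.2500 * 1.0000000000 * 0.0482056007 * 0.1200 / (2 * 0.2886173938) = -0.4334234059
Term 2 = 0.0530 * 40.4800 * 0.9955948313 * 0.0216266481 = 0.0461942819
Term 3 = 0 (no dividend yield, q = 0)
Theta = -0.4334234059 + (0.0461942819) + (0.0000000000) = -0.387229

Answer: Theta = -0.387229


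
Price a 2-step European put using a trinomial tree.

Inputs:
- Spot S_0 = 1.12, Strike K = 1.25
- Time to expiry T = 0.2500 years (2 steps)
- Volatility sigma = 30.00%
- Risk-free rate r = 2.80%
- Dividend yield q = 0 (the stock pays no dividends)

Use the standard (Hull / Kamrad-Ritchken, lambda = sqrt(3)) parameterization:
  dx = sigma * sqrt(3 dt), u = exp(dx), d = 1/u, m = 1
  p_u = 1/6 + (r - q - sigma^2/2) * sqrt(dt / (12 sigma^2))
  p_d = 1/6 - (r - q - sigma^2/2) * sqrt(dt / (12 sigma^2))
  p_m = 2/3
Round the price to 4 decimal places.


dt = T/N = 0.125000; dx = sigma*sqrt(3*dt) = 0.183712
u = exp(dx) = 1.201669; d = 1/u = 0.832176
p_u = 0.160883, p_m = 0.666667, p_d = 0.172450
Discount per step: exp(-r*dt) = 0.996506
Stock lattice S(k, j) with j the centered position index:
  k=0: S(0,+0) = 1.1200
  k=1: S(1,-1) = 0.9320; S(1,+0) = 1.1200; S(1,+1) = 1.3459
  k=2: S(2,-2) = 0.7756; S(2,-1) = 0.9320; S(2,+0) = 1.1200; S(2,+1) = 1.3459; S(2,+2) = 1.6173
Terminal payoffs V(N, j) = max(K - S_T, 0):
  V(2,-2) = 0.474382; V(2,-1) = 0.317963; V(2,+0) = 0.130000; V(2,+1) = 0.000000; V(2,+2) = 0.000000
Backward induction: V(k, j) = exp(-r*dt) * [p_u * V(k+1, j+1) + p_m * V(k+1, j) + p_d * V(k+1, j-1)]
  V(1,-1) = exp(-r*dt) * [p_u*0.130000 + p_m*0.317963 + p_d*0.474382] = 0.313598
  V(1,+0) = exp(-r*dt) * [p_u*0.000000 + p_m*0.130000 + p_d*0.317963] = 0.141005
  V(1,+1) = exp(-r*dt) * [p_u*0.000000 + p_m*0.000000 + p_d*0.130000] = 0.022340
  V(0,+0) = exp(-r*dt) * [p_u*0.022340 + p_m*0.141005 + p_d*0.313598] = 0.151148

Answer: Price = V(0,0) = 0.1511


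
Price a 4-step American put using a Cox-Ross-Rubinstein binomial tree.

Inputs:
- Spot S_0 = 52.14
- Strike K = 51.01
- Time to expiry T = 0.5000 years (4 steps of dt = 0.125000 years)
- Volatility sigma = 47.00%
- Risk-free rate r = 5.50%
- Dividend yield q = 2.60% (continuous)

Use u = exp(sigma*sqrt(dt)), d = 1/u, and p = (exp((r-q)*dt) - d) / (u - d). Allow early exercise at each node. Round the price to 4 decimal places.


dt = T/N = 0.125000
u = exp(sigma*sqrt(dt)) = 1.180774; d = 1/u = 0.846902
p = (exp((r-q)*dt) - d) / (u - d) = 0.469430
Discount per step: exp(-r*dt) = 0.993149
Stock lattice S(k, i) with i counting down-moves:
  k=0: S(0,0) = 52.1400
  k=1: S(1,0) = 61.5656; S(1,1) = 44.1575
  k=2: S(2,0) = 72.6950; S(2,1) = 52.1400; S(2,2) = 37.3971
  k=3: S(3,0) = 85.8364; S(3,1) = 61.5656; S(3,2) = 44.1575; S(3,3) = 31.6717
  k=4: S(4,0) = 101.3533; S(4,1) = 72.6950; S(4,2) = 52.1400; S(4,3) = 37.3971; S(4,4) = 26.8228
Terminal payoffs V(N, i) = max(K - S_T, 0):
  V(4,0) = 0.000000; V(4,1) = 0.000000; V(4,2) = 0.000000; V(4,3) = 13.612935; V(4,4) = 24.187206
Backward induction: V(k, i) = exp(-r*dt) * [p * V(k+1, i) + (1-p) * V(k+1, i+1)]; then take max(V_cont, immediate exercise) for American.
  V(3,0) = exp(-r*dt) * [p*0.000000 + (1-p)*0.000000] = 0.000000; exercise = 0.000000; V(3,0) = max -> 0.000000
  V(3,1) = exp(-r*dt) * [p*0.000000 + (1-p)*0.000000] = 0.000000; exercise = 0.000000; V(3,1) = max -> 0.000000
  V(3,2) = exp(-r*dt) * [p*0.000000 + (1-p)*13.612935] = 7.173130; exercise = 6.852521; V(3,2) = max -> 7.173130
  V(3,3) = exp(-r*dt) * [p*13.612935 + (1-p)*24.187206] = 19.091619; exercise = 19.338345; V(3,3) = max -> 19.338345
  V(2,0) = exp(-r*dt) * [p*0.000000 + (1-p)*0.000000] = 0.000000; exercise = 0.000000; V(2,0) = max -> 0.000000
  V(2,1) = exp(-r*dt) * [p*0.000000 + (1-p)*7.173130] = 3.779772; exercise = 0.000000; V(2,1) = max -> 3.779772
  V(2,2) = exp(-r*dt) * [p*7.173130 + (1-p)*19.338345] = 13.534260; exercise = 13.612935; V(2,2) = max -> 13.612935
  V(1,0) = exp(-r*dt) * [p*0.000000 + (1-p)*3.779772] = 1.991694; exercise = 0.000000; V(1,0) = max -> 1.991694
  V(1,1) = exp(-r*dt) * [p*3.779772 + (1-p)*13.612935] = 8.935312; exercise = 6.852521; V(1,1) = max -> 8.935312
  V(0,0) = exp(-r*dt) * [p*1.991694 + (1-p)*8.935312] = 5.636882; exercise = 0.000000; V(0,0) = max -> 5.636882

Answer: Price = V(0,0) = 5.6369


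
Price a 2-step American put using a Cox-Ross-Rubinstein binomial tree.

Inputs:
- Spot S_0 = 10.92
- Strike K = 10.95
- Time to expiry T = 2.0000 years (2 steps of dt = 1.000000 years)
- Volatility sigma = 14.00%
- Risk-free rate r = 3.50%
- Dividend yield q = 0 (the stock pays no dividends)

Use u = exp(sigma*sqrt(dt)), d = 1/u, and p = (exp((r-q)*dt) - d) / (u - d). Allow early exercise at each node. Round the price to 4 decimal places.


dt = T/N = 1.000000
u = exp(sigma*sqrt(dt)) = 1.150274; d = 1/u = 0.869358
p = (exp((r-q)*dt) - d) / (u - d) = 0.591856
Discount per step: exp(-r*dt) = 0.965605
Stock lattice S(k, i) with i counting down-moves:
  k=0: S(0,0) = 10.9200
  k=1: S(1,0) = 12.5610; S(1,1) = 9.4934
  k=2: S(2,0) = 14.4486; S(2,1) = 10.9200; S(2,2) = 8.2532
Terminal payoffs V(N, i) = max(K - S_T, 0):
  V(2,0) = 0.000000; V(2,1) = 0.030000; V(2,2) = 2.696842
Backward induction: V(k, i) = exp(-r*dt) * [p * V(k+1, i) + (1-p) * V(k+1, i+1)]; then take max(V_cont, immediate exercise) for American.
  V(1,0) = exp(-r*dt) * [p*0.000000 + (1-p)*0.030000] = 0.011823; exercise = 0.000000; V(1,0) = max -> 0.011823
  V(1,1) = exp(-r*dt) * [p*0.030000 + (1-p)*2.696842] = 1.079987; exercise = 1.456608; V(1,1) = max -> 1.456608
  V(0,0) = exp(-r*dt) * [p*0.011823 + (1-p)*1.456608] = 0.580815; exercise = 0.030000; V(0,0) = max -> 0.580815

Answer: Price = V(0,0) = 0.5808


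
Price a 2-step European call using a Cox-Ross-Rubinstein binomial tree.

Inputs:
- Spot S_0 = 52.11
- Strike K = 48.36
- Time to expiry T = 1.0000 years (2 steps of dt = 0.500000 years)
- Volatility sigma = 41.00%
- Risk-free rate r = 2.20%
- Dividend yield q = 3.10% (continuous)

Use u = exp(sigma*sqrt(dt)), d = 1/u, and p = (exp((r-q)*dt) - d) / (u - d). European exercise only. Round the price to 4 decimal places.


Answer: Price = V(0,0) = 9.5145

Derivation:
dt = T/N = 0.500000
u = exp(sigma*sqrt(dt)) = 1.336312; d = 1/u = 0.748328
p = (exp((r-q)*dt) - d) / (u - d) = 0.420389
Discount per step: exp(-r*dt) = 0.989060
Stock lattice S(k, i) with i counting down-moves:
  k=0: S(0,0) = 52.1100
  k=1: S(1,0) = 69.6352; S(1,1) = 38.9954
  k=2: S(2,0) = 93.0544; S(2,1) = 52.1100; S(2,2) = 29.1813
Terminal payoffs V(N, i) = max(S_T - K, 0):
  V(2,0) = 44.694415; V(2,1) = 3.750000; V(2,2) = 0.000000
Backward induction: V(k, i) = exp(-r*dt) * [p * V(k+1, i) + (1-p) * V(k+1, i+1)].
  V(1,0) = exp(-r*dt) * [p*44.694415 + (1-p)*3.750000] = 20.733253
  V(1,1) = exp(-r*dt) * [p*3.750000 + (1-p)*0.000000] = 1.559212
  V(0,0) = exp(-r*dt) * [p*20.733253 + (1-p)*1.559212] = 9.514529


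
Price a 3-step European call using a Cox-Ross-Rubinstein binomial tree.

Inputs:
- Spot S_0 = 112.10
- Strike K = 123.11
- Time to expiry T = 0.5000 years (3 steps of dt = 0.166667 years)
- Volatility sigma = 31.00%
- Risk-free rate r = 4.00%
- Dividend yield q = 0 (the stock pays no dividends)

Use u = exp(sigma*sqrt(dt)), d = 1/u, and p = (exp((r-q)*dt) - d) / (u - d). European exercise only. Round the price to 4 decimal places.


Answer: Price = V(0,0) = 6.3346

Derivation:
dt = T/N = 0.166667
u = exp(sigma*sqrt(dt)) = 1.134914; d = 1/u = 0.881124
p = (exp((r-q)*dt) - d) / (u - d) = 0.494759
Discount per step: exp(-r*dt) = 0.993356
Stock lattice S(k, i) with i counting down-moves:
  k=0: S(0,0) = 112.1000
  k=1: S(1,0) = 127.2239; S(1,1) = 98.7740
  k=2: S(2,0) = 144.3882; S(2,1) = 112.1000; S(2,2) = 87.0321
  k=3: S(3,0) = 163.8682; S(3,1) = 127.2239; S(3,2) = 98.7740; S(3,3) = 76.6861
Terminal payoffs V(N, i) = max(S_T - K, 0):
  V(3,0) = 40.758166; V(3,1) = 4.113871; V(3,2) = 0.000000; V(3,3) = 0.000000
Backward induction: V(k, i) = exp(-r*dt) * [p * V(k+1, i) + (1-p) * V(k+1, i+1)].
  V(2,0) = exp(-r*dt) * [p*40.758166 + (1-p)*4.113871] = 22.096170
  V(2,1) = exp(-r*dt) * [p*4.113871 + (1-p)*0.000000] = 2.021851
  V(2,2) = exp(-r*dt) * [p*0.000000 + (1-p)*0.000000] = 0.000000
  V(1,0) = exp(-r*dt) * [p*22.096170 + (1-p)*2.021851] = 11.874376
  V(1,1) = exp(-r*dt) * [p*2.021851 + (1-p)*0.000000] = 0.993683
  V(0,0) = exp(-r*dt) * [p*11.874376 + (1-p)*0.993683] = 6.334633


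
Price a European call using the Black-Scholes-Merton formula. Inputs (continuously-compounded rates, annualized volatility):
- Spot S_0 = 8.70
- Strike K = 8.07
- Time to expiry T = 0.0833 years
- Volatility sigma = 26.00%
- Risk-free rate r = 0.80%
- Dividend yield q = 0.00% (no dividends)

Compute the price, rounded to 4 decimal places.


d1 = (ln(S/K) + (r - q + 0.5*sigma^2) * T) / (sigma * sqrt(T)) = 1.04812015
d2 = d1 - sigma * sqrt(T) = 0.97307962
exp(-rT) = 0.99933382; exp(-qT) = 1.00000000
C = S_0 * exp(-qT) * N(d1) - K * exp(-rT) * N(d2)
N(d1) = 0.85270837; N(d2) = 0.83474314
C = 8.7000 * 1.00000000 * 0.85270837 - 8.0700 * 0.99933382 * 0.83474314 = 0.6867

Answer: Price = 0.6867


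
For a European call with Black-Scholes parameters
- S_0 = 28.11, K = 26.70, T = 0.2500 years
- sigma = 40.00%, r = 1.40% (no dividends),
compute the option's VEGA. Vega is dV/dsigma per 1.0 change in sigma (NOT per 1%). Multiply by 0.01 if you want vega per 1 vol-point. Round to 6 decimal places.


Answer: Vega = 5.226797

Derivation:
d1 = 0.3748090976; d2 = 0.1748090976
phi(d1) = 0.3718817086; exp(-qT) = 1.0000000000; exp(-rT) = 0.9965061179
Vega = S * exp(-qT) * phi(d1) * sqrt(T) = 28.1100 * 1.0000000000 * 0.3718817086 * 0.5000000000 = 5.226797


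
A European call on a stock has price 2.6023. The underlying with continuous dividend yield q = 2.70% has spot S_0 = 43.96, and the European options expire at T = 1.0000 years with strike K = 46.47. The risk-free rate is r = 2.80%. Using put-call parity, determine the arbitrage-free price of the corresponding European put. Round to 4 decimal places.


Put-call parity: C - P = S_0 * exp(-qT) - K * exp(-rT).
S_0 * exp(-qT) = 43.9600 * 0.97336124 = 42.78896018
K * exp(-rT) = 46.4700 * 0.97238837 = 45.18688741
P = C - S*exp(-qT) + K*exp(-rT)
P = 2.6023 - 42.78896018 + 45.18688741 = 5.0002

Answer: Put price = 5.0002


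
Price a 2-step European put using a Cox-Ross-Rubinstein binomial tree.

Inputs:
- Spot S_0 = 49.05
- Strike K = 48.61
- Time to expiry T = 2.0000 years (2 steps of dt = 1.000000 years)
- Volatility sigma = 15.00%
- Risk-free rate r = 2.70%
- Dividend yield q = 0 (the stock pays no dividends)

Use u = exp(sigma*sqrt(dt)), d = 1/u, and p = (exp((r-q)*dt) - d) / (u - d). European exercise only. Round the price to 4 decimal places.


dt = T/N = 1.000000
u = exp(sigma*sqrt(dt)) = 1.161834; d = 1/u = 0.860708
p = (exp((r-q)*dt) - d) / (u - d) = 0.553455
Discount per step: exp(-r*dt) = 0.973361
Stock lattice S(k, i) with i counting down-moves:
  k=0: S(0,0) = 49.0500
  k=1: S(1,0) = 56.9880; S(1,1) = 42.2177
  k=2: S(2,0) = 66.2106; S(2,1) = 49.0500; S(2,2) = 36.3371
Terminal payoffs V(N, i) = max(K - S_T, 0):
  V(2,0) = 0.000000; V(2,1) = 0.000000; V(2,2) = 12.272866
Backward induction: V(k, i) = exp(-r*dt) * [p * V(k+1, i) + (1-p) * V(k+1, i+1)].
  V(1,0) = exp(-r*dt) * [p*0.000000 + (1-p)*0.000000] = 0.000000
  V(1,1) = exp(-r*dt) * [p*0.000000 + (1-p)*12.272866] = 5.334397
  V(0,0) = exp(-r*dt) * [p*0.000000 + (1-p)*5.334397] = 2.318594

Answer: Price = V(0,0) = 2.3186


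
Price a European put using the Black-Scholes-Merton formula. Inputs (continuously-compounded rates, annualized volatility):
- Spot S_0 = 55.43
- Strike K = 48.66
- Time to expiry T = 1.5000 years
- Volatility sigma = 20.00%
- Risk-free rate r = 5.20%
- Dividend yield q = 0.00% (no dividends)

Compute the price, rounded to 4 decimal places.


Answer: Price = 1.3389

Derivation:
d1 = (ln(S/K) + (r - q + 0.5*sigma^2) * T) / (sigma * sqrt(T)) = 0.97270718
d2 = d1 - sigma * sqrt(T) = 0.72775821
exp(-rT) = 0.92496443; exp(-qT) = 1.00000000
P = K * exp(-rT) * N(-d2) - S_0 * exp(-qT) * N(-d1)
N(-d1) = 0.16534943; N(-d2) = 0.23338081
P = 48.6600 * 0.92496443 * 0.23338081 - 55.4300 * 1.00000000 * 0.16534943 = 1.3389


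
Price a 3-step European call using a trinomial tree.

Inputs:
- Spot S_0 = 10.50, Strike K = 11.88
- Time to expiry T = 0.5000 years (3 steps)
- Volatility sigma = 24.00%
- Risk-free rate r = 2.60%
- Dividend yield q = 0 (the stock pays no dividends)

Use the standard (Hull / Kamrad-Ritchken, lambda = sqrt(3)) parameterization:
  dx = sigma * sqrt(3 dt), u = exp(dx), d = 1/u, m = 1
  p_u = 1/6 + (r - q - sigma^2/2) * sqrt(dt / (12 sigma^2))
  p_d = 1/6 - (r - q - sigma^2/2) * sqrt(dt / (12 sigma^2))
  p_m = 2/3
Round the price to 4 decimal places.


Answer: Price = V(0,0) = 0.3093

Derivation:
dt = T/N = 0.166667; dx = sigma*sqrt(3*dt) = 0.169706
u = exp(dx) = 1.184956; d = 1/u = 0.843913
p_u = 0.165292, p_m = 0.666667, p_d = 0.168042
Discount per step: exp(-r*dt) = 0.995676
Stock lattice S(k, j) with j the centered position index:
  k=0: S(0,+0) = 10.5000
  k=1: S(1,-1) = 8.8611; S(1,+0) = 10.5000; S(1,+1) = 12.4420
  k=2: S(2,-2) = 7.4780; S(2,-1) = 8.8611; S(2,+0) = 10.5000; S(2,+1) = 12.4420; S(2,+2) = 14.7433
  k=3: S(3,-3) = 6.3108; S(3,-2) = 7.4780; S(3,-1) = 8.8611; S(3,+0) = 10.5000; S(3,+1) = 12.4420; S(3,+2) = 14.7433; S(3,+3) = 17.4701
Terminal payoffs V(N, j) = max(S_T - K, 0):
  V(3,-3) = 0.000000; V(3,-2) = 0.000000; V(3,-1) = 0.000000; V(3,+0) = 0.000000; V(3,+1) = 0.562038; V(3,+2) = 2.863267; V(3,+3) = 5.590123
Backward induction: V(k, j) = exp(-r*dt) * [p_u * V(k+1, j+1) + p_m * V(k+1, j) + p_d * V(k+1, j-1)]
  V(2,-2) = exp(-r*dt) * [p_u*0.000000 + p_m*0.000000 + p_d*0.000000] = 0.000000
  V(2,-1) = exp(-r*dt) * [p_u*0.000000 + p_m*0.000000 + p_d*0.000000] = 0.000000
  V(2,+0) = exp(-r*dt) * [p_u*0.562038 + p_m*0.000000 + p_d*0.000000] = 0.092499
  V(2,+1) = exp(-r*dt) * [p_u*2.863267 + p_m*0.562038 + p_d*0.000000] = 0.844300
  V(2,+2) = exp(-r*dt) * [p_u*5.590123 + p_m*2.863267 + p_d*0.562038] = 2.914634
  V(1,-1) = exp(-r*dt) * [p_u*0.092499 + p_m*0.000000 + p_d*0.000000] = 0.015223
  V(1,+0) = exp(-r*dt) * [p_u*0.844300 + p_m*0.092499 + p_d*0.000000] = 0.200351
  V(1,+1) = exp(-r*dt) * [p_u*2.914634 + p_m*0.844300 + p_d*0.092499] = 1.055591
  V(0,+0) = exp(-r*dt) * [p_u*1.055591 + p_m*0.200351 + p_d*0.015223] = 0.309263


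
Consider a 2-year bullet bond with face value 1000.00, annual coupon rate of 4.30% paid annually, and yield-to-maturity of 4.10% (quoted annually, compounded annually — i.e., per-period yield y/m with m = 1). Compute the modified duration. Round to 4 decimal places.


Answer: Modified duration = 1.8817

Derivation:
Coupon per period c = face * coupon_rate / m = 43.000000
Periods per year m = 1; per-period yield y/m = 0.041000
Number of cashflows N = 2
Cashflows (t years, CF_t, discount factor 1/(1+y/m)^(m*t), PV):
  t = 1.0000: CF_t = 43.000000, DF = 0.960615, PV = 41.306436
  t = 2.0000: CF_t = 1043.000000, DF = 0.922781, PV = 962.460355
Price P = sum_t PV_t = 1003.766791
First compute Macaulay numerator sum_t t * PV_t:
  t * PV_t at t = 1.0000: 41.306436
  t * PV_t at t = 2.0000: 1924.920710
Macaulay duration D = 1966.227146 / 1003.766791 = 1.958849
Modified duration = D / (1 + y/m) = 1.958849 / (1 + 0.041000) = 1.881699


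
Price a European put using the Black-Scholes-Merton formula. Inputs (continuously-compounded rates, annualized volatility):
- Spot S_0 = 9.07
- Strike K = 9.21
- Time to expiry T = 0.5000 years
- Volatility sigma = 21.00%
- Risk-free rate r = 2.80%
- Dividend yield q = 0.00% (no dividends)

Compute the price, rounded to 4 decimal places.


d1 = (ln(S/K) + (r - q + 0.5*sigma^2) * T) / (sigma * sqrt(T)) = 0.06537313
d2 = d1 - sigma * sqrt(T) = -0.08311930
exp(-rT) = 0.98609754; exp(-qT) = 1.00000000
P = K * exp(-rT) * N(-d2) - S_0 * exp(-qT) * N(-d1)
N(-d1) = 0.47393846; N(-d2) = 0.53312166
P = 9.2100 * 0.98609754 * 0.53312166 - 9.0700 * 1.00000000 * 0.47393846 = 0.5432

Answer: Price = 0.5432


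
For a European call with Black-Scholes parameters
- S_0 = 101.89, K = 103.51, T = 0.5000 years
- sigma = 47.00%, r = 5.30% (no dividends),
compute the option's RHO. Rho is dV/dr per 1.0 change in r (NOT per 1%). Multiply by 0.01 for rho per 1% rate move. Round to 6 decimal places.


d1 = 0.1984429694; d2 = -0.1338972178
phi(d1) = 0.3911640119; exp(-qT) = 1.0000000000; exp(-rT) = 0.9738480438
N(d2) = 0.4467419252
Rho = K*T*exp(-rT)*N(d2) = 103.5100 * 0.5000 * 0.9738480438 * 0.4467419252 = 22.516466

Answer: Rho = 22.516466


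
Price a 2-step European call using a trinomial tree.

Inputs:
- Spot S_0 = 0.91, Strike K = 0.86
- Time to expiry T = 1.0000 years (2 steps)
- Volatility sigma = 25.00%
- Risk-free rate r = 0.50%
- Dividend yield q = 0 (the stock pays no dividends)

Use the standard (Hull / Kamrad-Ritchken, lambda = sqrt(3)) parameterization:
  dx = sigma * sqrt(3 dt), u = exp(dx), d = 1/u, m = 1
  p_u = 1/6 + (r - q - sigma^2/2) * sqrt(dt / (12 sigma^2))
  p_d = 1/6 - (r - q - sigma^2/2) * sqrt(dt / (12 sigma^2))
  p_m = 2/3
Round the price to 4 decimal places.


dt = T/N = 0.500000; dx = sigma*sqrt(3*dt) = 0.306186
u = exp(dx) = 1.358235; d = 1/u = 0.736250
p_u = 0.145234, p_m = 0.666667, p_d = 0.188100
Discount per step: exp(-r*dt) = 0.997503
Stock lattice S(k, j) with j the centered position index:
  k=0: S(0,+0) = 0.9100
  k=1: S(1,-1) = 0.6700; S(1,+0) = 0.9100; S(1,+1) = 1.2360
  k=2: S(2,-2) = 0.4933; S(2,-1) = 0.6700; S(2,+0) = 0.9100; S(2,+1) = 1.2360; S(2,+2) = 1.6788
Terminal payoffs V(N, j) = max(S_T - K, 0):
  V(2,-2) = 0.000000; V(2,-1) = 0.000000; V(2,+0) = 0.050000; V(2,+1) = 0.375994; V(2,+2) = 0.818771
Backward induction: V(k, j) = exp(-r*dt) * [p_u * V(k+1, j+1) + p_m * V(k+1, j) + p_d * V(k+1, j-1)]
  V(1,-1) = exp(-r*dt) * [p_u*0.050000 + p_m*0.000000 + p_d*0.000000] = 0.007244
  V(1,+0) = exp(-r*dt) * [p_u*0.375994 + p_m*0.050000 + p_d*0.000000] = 0.087721
  V(1,+1) = exp(-r*dt) * [p_u*0.818771 + p_m*0.375994 + p_d*0.050000] = 0.378034
  V(0,+0) = exp(-r*dt) * [p_u*0.378034 + p_m*0.087721 + p_d*0.007244] = 0.114460

Answer: Price = V(0,0) = 0.1145


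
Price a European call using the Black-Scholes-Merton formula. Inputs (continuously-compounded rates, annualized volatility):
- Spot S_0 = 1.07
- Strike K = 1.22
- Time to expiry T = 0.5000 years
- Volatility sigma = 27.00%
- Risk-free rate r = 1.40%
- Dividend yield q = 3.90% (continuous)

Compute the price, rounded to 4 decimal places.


Answer: Price = 0.0280

Derivation:
d1 = (ln(S/K) + (r - q + 0.5*sigma^2) * T) / (sigma * sqrt(T)) = -0.65717567
d2 = d1 - sigma * sqrt(T) = -0.84809450
exp(-rT) = 0.99302444; exp(-qT) = 0.98068890
C = S_0 * exp(-qT) * N(d1) - K * exp(-rT) * N(d2)
N(d1) = 0.25553398; N(d2) = 0.19819267
C = 1.0700 * 0.98068890 * 0.25553398 - 1.2200 * 0.99302444 * 0.19819267 = 0.0280


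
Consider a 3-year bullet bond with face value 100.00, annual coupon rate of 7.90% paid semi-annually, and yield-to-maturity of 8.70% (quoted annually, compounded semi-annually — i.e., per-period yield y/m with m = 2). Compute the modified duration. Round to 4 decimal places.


Coupon per period c = face * coupon_rate / m = 3.950000
Periods per year m = 2; per-period yield y/m = 0.043500
Number of cashflows N = 6
Cashflows (t years, CF_t, discount factor 1/(1+y/m)^(m*t), PV):
  t = 0.5000: CF_t = 3.950000, DF = 0.958313, PV = 3.785338
  t = 1.0000: CF_t = 3.950000, DF = 0.918365, PV = 3.627540
  t = 1.5000: CF_t = 3.950000, DF = 0.880081, PV = 3.476320
  t = 2.0000: CF_t = 3.950000, DF = 0.843393, PV = 3.331404
  t = 2.5000: CF_t = 3.950000, DF = 0.808235, PV = 3.192529
  t = 3.0000: CF_t = 103.950000, DF = 0.774543, PV = 80.513698
Price P = sum_t PV_t = 97.926828
First compute Macaulay numerator sum_t t * PV_t:
  t * PV_t at t = 0.5000: 1.892669
  t * PV_t at t = 1.0000: 3.627540
  t * PV_t at t = 1.5000: 5.214480
  t * PV_t at t = 2.0000: 6.662808
  t * PV_t at t = 2.5000: 7.981322
  t * PV_t at t = 3.0000: 241.541093
Macaulay duration D = 266.919912 / 97.926828 = 2.725708
Modified duration = D / (1 + y/m) = 2.725708 / (1 + 0.043500) = 2.612082

Answer: Modified duration = 2.6121


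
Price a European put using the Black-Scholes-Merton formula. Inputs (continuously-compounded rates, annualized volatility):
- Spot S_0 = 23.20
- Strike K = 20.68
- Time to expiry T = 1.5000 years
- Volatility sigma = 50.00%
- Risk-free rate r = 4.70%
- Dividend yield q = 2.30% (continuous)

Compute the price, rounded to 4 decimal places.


d1 = (ln(S/K) + (r - q + 0.5*sigma^2) * T) / (sigma * sqrt(T)) = 0.55274406
d2 = d1 - sigma * sqrt(T) = -0.05962837
exp(-rT) = 0.93192774; exp(-qT) = 0.96608834
P = K * exp(-rT) * N(-d2) - S_0 * exp(-qT) * N(-d1)
N(-d1) = 0.29021934; N(-d2) = 0.52377419
P = 20.6800 * 0.93192774 * 0.52377419 - 23.2000 * 0.96608834 * 0.29021934 = 3.5896

Answer: Price = 3.5896


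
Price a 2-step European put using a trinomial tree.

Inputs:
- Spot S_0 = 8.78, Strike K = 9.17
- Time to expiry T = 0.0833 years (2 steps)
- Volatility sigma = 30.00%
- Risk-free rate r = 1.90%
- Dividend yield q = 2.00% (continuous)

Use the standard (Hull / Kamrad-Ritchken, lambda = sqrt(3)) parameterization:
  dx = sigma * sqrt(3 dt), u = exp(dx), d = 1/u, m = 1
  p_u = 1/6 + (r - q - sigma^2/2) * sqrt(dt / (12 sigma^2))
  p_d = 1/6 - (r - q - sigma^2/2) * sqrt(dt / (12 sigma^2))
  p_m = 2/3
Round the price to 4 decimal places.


Answer: Price = V(0,0) = 0.5562

Derivation:
dt = T/N = 0.041650; dx = sigma*sqrt(3*dt) = 0.106045
u = exp(dx) = 1.111872; d = 1/u = 0.899384
p_u = 0.157633, p_m = 0.666667, p_d = 0.175700
Discount per step: exp(-r*dt) = 0.999209
Stock lattice S(k, j) with j the centered position index:
  k=0: S(0,+0) = 8.7800
  k=1: S(1,-1) = 7.8966; S(1,+0) = 8.7800; S(1,+1) = 9.7622
  k=2: S(2,-2) = 7.1021; S(2,-1) = 7.8966; S(2,+0) = 8.7800; S(2,+1) = 9.7622; S(2,+2) = 10.8544
Terminal payoffs V(N, j) = max(K - S_T, 0):
  V(2,-2) = 2.067926; V(2,-1) = 1.273405; V(2,+0) = 0.390000; V(2,+1) = 0.000000; V(2,+2) = 0.000000
Backward induction: V(k, j) = exp(-r*dt) * [p_u * V(k+1, j+1) + p_m * V(k+1, j) + p_d * V(k+1, j-1)]
  V(1,-1) = exp(-r*dt) * [p_u*0.390000 + p_m*1.273405 + p_d*2.067926] = 1.272741
  V(1,+0) = exp(-r*dt) * [p_u*0.000000 + p_m*0.390000 + p_d*1.273405] = 0.483355
  V(1,+1) = exp(-r*dt) * [p_u*0.000000 + p_m*0.000000 + p_d*0.390000] = 0.068469
  V(0,+0) = exp(-r*dt) * [p_u*0.068469 + p_m*0.483355 + p_d*1.272741] = 0.556210


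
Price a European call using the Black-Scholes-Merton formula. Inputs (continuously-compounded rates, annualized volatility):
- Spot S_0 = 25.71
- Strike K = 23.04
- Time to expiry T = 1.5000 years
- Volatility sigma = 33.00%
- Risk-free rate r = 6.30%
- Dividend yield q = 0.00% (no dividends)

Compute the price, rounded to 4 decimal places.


Answer: Price = 6.5696

Derivation:
d1 = (ln(S/K) + (r - q + 0.5*sigma^2) * T) / (sigma * sqrt(T)) = 0.70719289
d2 = d1 - sigma * sqrt(T) = 0.30302708
exp(-rT) = 0.90982773; exp(-qT) = 1.00000000
C = S_0 * exp(-qT) * N(d1) - K * exp(-rT) * N(d2)
N(d1) = 0.76027669; N(d2) = 0.61906539
C = 25.7100 * 1.00000000 * 0.76027669 - 23.0400 * 0.90982773 * 0.61906539 = 6.5696


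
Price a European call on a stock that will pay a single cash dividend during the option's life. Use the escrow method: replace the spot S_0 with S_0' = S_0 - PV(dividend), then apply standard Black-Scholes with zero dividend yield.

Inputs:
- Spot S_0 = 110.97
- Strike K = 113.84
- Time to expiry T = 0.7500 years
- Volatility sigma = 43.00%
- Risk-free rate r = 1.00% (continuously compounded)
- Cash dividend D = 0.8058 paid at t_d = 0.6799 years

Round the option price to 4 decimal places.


PV(D) = D * exp(-r * t_d) = 0.8058 * 0.99322406 = 0.80033995
S_0' = S_0 - PV(D) = 110.9700 - 0.80033995 = 110.16966005
d1 = (ln(S_0'/K) + (r + sigma^2/2)*T) / (sigma*sqrt(T)) = 0.11833019
d2 = d1 - sigma*sqrt(T) = -0.25406074
exp(-rT) = 0.99252805
N(d1) = 0.54709698; N(d2) = 0.39972432
C = S_0' * N(d1) - K * exp(-rT) * N(d2) = 110.16966005 * 0.54709698 - 113.8400 * 0.99252805 * 0.39972432 = 15.1089

Answer: Price = 15.1089


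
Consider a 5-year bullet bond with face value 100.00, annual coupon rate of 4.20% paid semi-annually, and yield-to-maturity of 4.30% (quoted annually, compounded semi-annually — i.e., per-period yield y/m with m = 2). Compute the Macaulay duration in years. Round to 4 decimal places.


Coupon per period c = face * coupon_rate / m = 2.100000
Periods per year m = 2; per-period yield y/m = 0.021500
Number of cashflows N = 10
Cashflows (t years, CF_t, discount factor 1/(1+y/m)^(m*t), PV):
  t = 0.5000: CF_t = 2.100000, DF = 0.978953, PV = 2.055800
  t = 1.0000: CF_t = 2.100000, DF = 0.958348, PV = 2.012531
  t = 1.5000: CF_t = 2.100000, DF = 0.938177, PV = 1.970172
  t = 2.0000: CF_t = 2.100000, DF = 0.918431, PV = 1.928705
  t = 2.5000: CF_t = 2.100000, DF = 0.899100, PV = 1.888111
  t = 3.0000: CF_t = 2.100000, DF = 0.880177, PV = 1.848371
  t = 3.5000: CF_t = 2.100000, DF = 0.861651, PV = 1.809467
  t = 4.0000: CF_t = 2.100000, DF = 0.843515, PV = 1.771382
  t = 4.5000: CF_t = 2.100000, DF = 0.825762, PV = 1.734099
  t = 5.0000: CF_t = 102.100000, DF = 0.808381, PV = 82.535737
Price P = sum_t PV_t = 99.554375
Macaulay numerator sum_t t * PV_t:
  t * PV_t at t = 0.5000: 1.027900
  t * PV_t at t = 1.0000: 2.012531
  t * PV_t at t = 1.5000: 2.955258
  t * PV_t at t = 2.0000: 3.857410
  t * PV_t at t = 2.5000: 4.720277
  t * PV_t at t = 3.0000: 5.545112
  t * PV_t at t = 3.5000: 6.333135
  t * PV_t at t = 4.0000: 7.085530
  t * PV_t at t = 4.5000: 7.803447
  t * PV_t at t = 5.0000: 412.678684
Macaulay duration D = (sum_t t * PV_t) / P = 454.019283 / 99.554375 = 4.560516

Answer: Macaulay duration = 4.5605 years


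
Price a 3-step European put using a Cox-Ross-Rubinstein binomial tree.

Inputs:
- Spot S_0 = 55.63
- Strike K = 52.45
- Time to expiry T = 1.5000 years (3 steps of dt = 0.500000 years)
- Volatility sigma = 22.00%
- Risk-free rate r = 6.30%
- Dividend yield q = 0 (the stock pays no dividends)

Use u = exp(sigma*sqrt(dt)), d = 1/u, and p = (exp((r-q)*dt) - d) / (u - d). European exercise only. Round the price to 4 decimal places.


Answer: Price = V(0,0) = 2.7442

Derivation:
dt = T/N = 0.500000
u = exp(sigma*sqrt(dt)) = 1.168316; d = 1/u = 0.855933
p = (exp((r-q)*dt) - d) / (u - d) = 0.563630
Discount per step: exp(-r*dt) = 0.968991
Stock lattice S(k, i) with i counting down-moves:
  k=0: S(0,0) = 55.6300
  k=1: S(1,0) = 64.9934; S(1,1) = 47.6155
  k=2: S(2,0) = 75.9329; S(2,1) = 55.6300; S(2,2) = 40.7557
  k=3: S(3,0) = 88.7136; S(3,1) = 64.9934; S(3,2) = 47.6155; S(3,3) = 34.8841
Terminal payoffs V(N, i) = max(K - S_T, 0):
  V(3,0) = 0.000000; V(3,1) = 0.000000; V(3,2) = 4.834462; V(3,3) = 17.565865
Backward induction: V(k, i) = exp(-r*dt) * [p * V(k+1, i) + (1-p) * V(k+1, i+1)].
  V(2,0) = exp(-r*dt) * [p*0.000000 + (1-p)*0.000000] = 0.000000
  V(2,1) = exp(-r*dt) * [p*0.000000 + (1-p)*4.834462] = 2.044197
  V(2,2) = exp(-r*dt) * [p*4.834462 + (1-p)*17.565865] = 10.067878
  V(1,0) = exp(-r*dt) * [p*0.000000 + (1-p)*2.044197] = 0.864365
  V(1,1) = exp(-r*dt) * [p*2.044197 + (1-p)*10.067878] = 5.373531
  V(0,0) = exp(-r*dt) * [p*0.864365 + (1-p)*5.373531] = 2.744211


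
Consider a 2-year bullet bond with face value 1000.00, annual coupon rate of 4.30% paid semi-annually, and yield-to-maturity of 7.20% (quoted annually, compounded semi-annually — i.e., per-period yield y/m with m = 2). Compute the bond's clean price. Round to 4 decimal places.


Answer: Price = 946.8665

Derivation:
Coupon per period c = face * coupon_rate / m = 21.500000
Periods per year m = 2; per-period yield y/m = 0.036000
Number of cashflows N = 4
Cashflows (t years, CF_t, discount factor 1/(1+y/m)^(m*t), PV):
  t = 0.5000: CF_t = 21.500000, DF = 0.965251, PV = 20.752896
  t = 1.0000: CF_t = 21.500000, DF = 0.931709, PV = 20.031753
  t = 1.5000: CF_t = 21.500000, DF = 0.899333, PV = 19.335669
  t = 2.0000: CF_t = 1021.500000, DF = 0.868082, PV = 886.746227
Price P = sum_t PV_t = 946.866544


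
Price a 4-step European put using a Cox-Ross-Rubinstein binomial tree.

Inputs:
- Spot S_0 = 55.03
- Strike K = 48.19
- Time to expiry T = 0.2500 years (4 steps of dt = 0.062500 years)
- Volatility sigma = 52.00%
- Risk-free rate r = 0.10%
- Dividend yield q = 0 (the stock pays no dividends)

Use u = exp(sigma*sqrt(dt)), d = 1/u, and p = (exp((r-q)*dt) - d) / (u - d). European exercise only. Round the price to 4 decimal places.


dt = T/N = 0.062500
u = exp(sigma*sqrt(dt)) = 1.138828; d = 1/u = 0.878095
p = (exp((r-q)*dt) - d) / (u - d) = 0.467785
Discount per step: exp(-r*dt) = 0.999938
Stock lattice S(k, i) with i counting down-moves:
  k=0: S(0,0) = 55.0300
  k=1: S(1,0) = 62.6697; S(1,1) = 48.3216
  k=2: S(2,0) = 71.3701; S(2,1) = 55.0300; S(2,2) = 42.4310
  k=3: S(3,0) = 81.2783; S(3,1) = 62.6697; S(3,2) = 48.3216; S(3,3) = 37.2584
  k=4: S(4,0) = 92.5620; S(4,1) = 71.3701; S(4,2) = 55.0300; S(4,3) = 42.4310; S(4,4) = 32.7165
Terminal payoffs V(N, i) = max(K - S_T, 0):
  V(4,0) = 0.000000; V(4,1) = 0.000000; V(4,2) = 0.000000; V(4,3) = 5.759031; V(4,4) = 15.473534
Backward induction: V(k, i) = exp(-r*dt) * [p * V(k+1, i) + (1-p) * V(k+1, i+1)].
  V(3,0) = exp(-r*dt) * [p*0.000000 + (1-p)*0.000000] = 0.000000
  V(3,1) = exp(-r*dt) * [p*0.000000 + (1-p)*0.000000] = 0.000000
  V(3,2) = exp(-r*dt) * [p*0.000000 + (1-p)*5.759031] = 3.064849
  V(3,3) = exp(-r*dt) * [p*5.759031 + (1-p)*15.473534] = 10.928548
  V(2,0) = exp(-r*dt) * [p*0.000000 + (1-p)*0.000000] = 0.000000
  V(2,1) = exp(-r*dt) * [p*0.000000 + (1-p)*3.064849] = 1.631055
  V(2,2) = exp(-r*dt) * [p*3.064849 + (1-p)*10.928548] = 7.249571
  V(1,0) = exp(-r*dt) * [p*0.000000 + (1-p)*1.631055] = 0.868017
  V(1,1) = exp(-r*dt) * [p*1.631055 + (1-p)*7.249571] = 4.621023
  V(0,0) = exp(-r*dt) * [p*0.868017 + (1-p)*4.621023] = 2.865242

Answer: Price = V(0,0) = 2.8652


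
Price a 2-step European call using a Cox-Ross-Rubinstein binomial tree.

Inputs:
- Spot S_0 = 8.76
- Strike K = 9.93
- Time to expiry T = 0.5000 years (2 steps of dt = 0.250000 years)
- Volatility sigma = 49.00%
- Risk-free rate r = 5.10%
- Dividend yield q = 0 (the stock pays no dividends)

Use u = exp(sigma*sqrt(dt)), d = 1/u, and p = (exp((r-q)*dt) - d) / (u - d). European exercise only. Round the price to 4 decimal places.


Answer: Price = V(0,0) = 0.9208

Derivation:
dt = T/N = 0.250000
u = exp(sigma*sqrt(dt)) = 1.277621; d = 1/u = 0.782705
p = (exp((r-q)*dt) - d) / (u - d) = 0.464981
Discount per step: exp(-r*dt) = 0.987331
Stock lattice S(k, i) with i counting down-moves:
  k=0: S(0,0) = 8.7600
  k=1: S(1,0) = 11.1920; S(1,1) = 6.8565
  k=2: S(2,0) = 14.2991; S(2,1) = 8.7600; S(2,2) = 5.3666
Terminal payoffs V(N, i) = max(S_T - K, 0):
  V(2,0) = 4.369090; V(2,1) = 0.000000; V(2,2) = 0.000000
Backward induction: V(k, i) = exp(-r*dt) * [p * V(k+1, i) + (1-p) * V(k+1, i+1)].
  V(1,0) = exp(-r*dt) * [p*4.369090 + (1-p)*0.000000] = 2.005808
  V(1,1) = exp(-r*dt) * [p*0.000000 + (1-p)*0.000000] = 0.000000
  V(0,0) = exp(-r*dt) * [p*2.005808 + (1-p)*0.000000] = 0.920847


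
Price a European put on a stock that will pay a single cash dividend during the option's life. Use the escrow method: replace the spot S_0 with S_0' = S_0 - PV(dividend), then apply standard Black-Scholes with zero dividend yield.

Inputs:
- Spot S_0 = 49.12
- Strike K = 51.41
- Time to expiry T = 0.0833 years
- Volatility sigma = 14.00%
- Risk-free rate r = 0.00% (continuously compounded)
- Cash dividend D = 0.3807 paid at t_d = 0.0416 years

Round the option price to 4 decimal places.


Answer: Price = 2.7589

Derivation:
PV(D) = D * exp(-r * t_d) = 0.3807 * 1.00000000 = 0.38070000
S_0' = S_0 - PV(D) = 49.1200 - 0.38070000 = 48.73930000
d1 = (ln(S_0'/K) + (r + sigma^2/2)*T) / (sigma*sqrt(T)) = -1.30005727
d2 = d1 - sigma*sqrt(T) = -1.34046371
exp(-rT) = 1.00000000
N(-d1) = 0.90320933; N(-d2) = 0.90995268
P = K * exp(-rT) * N(-d2) - S_0' * N(-d1) = 51.4100 * 1.00000000 * 0.90995268 - 48.73930000 * 0.90320933 = 2.7589


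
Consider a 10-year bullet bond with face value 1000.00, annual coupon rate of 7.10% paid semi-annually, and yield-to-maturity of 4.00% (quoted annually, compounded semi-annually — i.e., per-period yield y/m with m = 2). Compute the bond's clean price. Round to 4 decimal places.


Answer: Price = 1253.4472

Derivation:
Coupon per period c = face * coupon_rate / m = 35.500000
Periods per year m = 2; per-period yield y/m = 0.020000
Number of cashflows N = 20
Cashflows (t years, CF_t, discount factor 1/(1+y/m)^(m*t), PV):
  t = 0.5000: CF_t = 35.500000, DF = 0.980392, PV = 34.803922
  t = 1.0000: CF_t = 35.500000, DF = 0.961169, PV = 34.121492
  t = 1.5000: CF_t = 35.500000, DF = 0.942322, PV = 33.452443
  t = 2.0000: CF_t = 35.500000, DF = 0.923845, PV = 32.796513
  t = 2.5000: CF_t = 35.500000, DF = 0.905731, PV = 32.153444
  t = 3.0000: CF_t = 35.500000, DF = 0.887971, PV = 31.522984
  t = 3.5000: CF_t = 35.500000, DF = 0.870560, PV = 30.904886
  t = 4.0000: CF_t = 35.500000, DF = 0.853490, PV = 30.298908
  t = 4.5000: CF_t = 35.500000, DF = 0.836755, PV = 29.704812
  t = 5.0000: CF_t = 35.500000, DF = 0.820348, PV = 29.122365
  t = 5.5000: CF_t = 35.500000, DF = 0.804263, PV = 28.551338
  t = 6.0000: CF_t = 35.500000, DF = 0.788493, PV = 27.991508
  t = 6.5000: CF_t = 35.500000, DF = 0.773033, PV = 27.442655
  t = 7.0000: CF_t = 35.500000, DF = 0.757875, PV = 26.904563
  t = 7.5000: CF_t = 35.500000, DF = 0.743015, PV = 26.377023
  t = 8.0000: CF_t = 35.500000, DF = 0.728446, PV = 25.859826
  t = 8.5000: CF_t = 35.500000, DF = 0.714163, PV = 25.352771
  t = 9.0000: CF_t = 35.500000, DF = 0.700159, PV = 24.855658
  t = 9.5000: CF_t = 35.500000, DF = 0.686431, PV = 24.368292
  t = 10.0000: CF_t = 1035.500000, DF = 0.672971, PV = 696.861815
Price P = sum_t PV_t = 1253.447217
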